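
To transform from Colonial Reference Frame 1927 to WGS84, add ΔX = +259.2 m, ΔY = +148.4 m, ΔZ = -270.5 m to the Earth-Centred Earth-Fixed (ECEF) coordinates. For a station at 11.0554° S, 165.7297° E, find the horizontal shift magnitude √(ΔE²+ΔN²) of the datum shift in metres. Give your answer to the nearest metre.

At φ = -11.0554°, λ = 165.7297°: sin φ = -0.191758, cos φ = 0.981442, sin λ = 0.246497, cos λ = -0.969144.
ΔE = −sin λ·ΔX + cos λ·ΔY = −(0.246497)·(259.2) + (-0.969144)·(148.4) = -207.71 m.
ΔN = −sin φ cos λ·ΔX − sin φ sin λ·ΔY + cos φ·ΔZ = −(-0.191758)(-0.969144)(259.2) − (-0.191758)(0.246497)(148.4) + (0.981442)(-270.5) = -306.64 m.
Horizontal magnitude = √(ΔE² + ΔN²) = √((-207.71)² + (-306.64)²) = 370.36 m.

370 m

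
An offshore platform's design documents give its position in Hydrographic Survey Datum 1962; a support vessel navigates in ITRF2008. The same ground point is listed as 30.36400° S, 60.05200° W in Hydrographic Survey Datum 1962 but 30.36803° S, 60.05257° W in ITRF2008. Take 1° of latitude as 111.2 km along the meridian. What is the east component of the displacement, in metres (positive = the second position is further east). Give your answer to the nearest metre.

ΔE = -55 m

Δφ = -30.36803° − -30.36400° = -0.00403°; Δλ = -60.05257° − -60.05200° = -0.00057°.
ΔN = Δφ × 111200 = -448.1 m; ΔE = Δλ × 111200 × cos(-30.36400°) = -0.00057 × 111200 × 0.862831 = -54.7 m.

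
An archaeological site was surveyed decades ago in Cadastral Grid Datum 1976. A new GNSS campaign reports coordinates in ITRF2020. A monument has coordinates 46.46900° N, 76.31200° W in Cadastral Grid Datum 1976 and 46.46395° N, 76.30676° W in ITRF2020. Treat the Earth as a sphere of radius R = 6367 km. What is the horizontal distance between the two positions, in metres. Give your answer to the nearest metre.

690 m

Δφ = 46.46395° − 46.46900° = -0.00505°; Δλ = -76.30676° − -76.31200° = +0.00524°.
1° along a meridian = πR/180 = 111125 m.
ΔN = Δφ × 111125 = -561.2 m; ΔE = Δλ × 111125 × cos(46.46900°) = +0.00524 × 111125 × 0.688747 = 401.1 m.
Distance = √(ΔE² + ΔN²) = √(401.1² + (-561.2)²) = 689.8 m.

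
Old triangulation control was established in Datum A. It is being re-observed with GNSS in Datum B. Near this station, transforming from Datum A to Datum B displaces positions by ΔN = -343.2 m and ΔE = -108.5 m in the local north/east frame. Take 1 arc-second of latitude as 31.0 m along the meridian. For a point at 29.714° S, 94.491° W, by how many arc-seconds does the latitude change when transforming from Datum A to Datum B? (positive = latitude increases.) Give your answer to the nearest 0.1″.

Δφ = -11.1″

1″ of latitude = 31.00 m, so Δφ = -343.2 / 31.00 = -11.071″.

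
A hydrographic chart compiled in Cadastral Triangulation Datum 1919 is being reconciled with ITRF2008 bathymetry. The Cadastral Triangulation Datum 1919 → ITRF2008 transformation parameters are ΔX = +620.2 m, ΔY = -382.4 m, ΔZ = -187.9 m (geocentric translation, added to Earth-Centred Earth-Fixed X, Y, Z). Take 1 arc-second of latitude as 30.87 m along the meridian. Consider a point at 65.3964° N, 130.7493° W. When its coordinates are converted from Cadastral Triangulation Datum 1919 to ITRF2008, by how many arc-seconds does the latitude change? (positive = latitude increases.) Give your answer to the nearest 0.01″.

Δφ = 0.86″

sin φ = 0.909210, cos φ = 0.416338, sin λ = -0.757573, cos λ = -0.652750.
North component: ΔN = −sin φ cos λ·ΔX − sin φ sin λ·ΔY + cos φ·ΔZ = −(0.909210)(-0.652750)(620.2) − (0.909210)(-0.757573)(-382.4) + (0.416338)(-187.9) = 26.46 m.
1° of latitude spans 3600 × 30.87 = 111132 m, so Δφ = 26.46 / 111132 × 3600 = 0.857″.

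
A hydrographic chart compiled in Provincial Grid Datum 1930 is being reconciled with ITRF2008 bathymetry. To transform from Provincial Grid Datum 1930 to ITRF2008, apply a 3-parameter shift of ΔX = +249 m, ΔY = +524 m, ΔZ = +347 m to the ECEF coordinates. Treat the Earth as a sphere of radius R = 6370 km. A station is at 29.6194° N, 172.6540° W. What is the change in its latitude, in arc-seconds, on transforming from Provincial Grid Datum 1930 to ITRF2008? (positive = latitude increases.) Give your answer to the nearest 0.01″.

sin φ = 0.494236, cos φ = 0.869328, sin λ = -0.127861, cos λ = -0.991792.
North component: ΔN = −sin φ cos λ·ΔX − sin φ sin λ·ΔY + cos φ·ΔZ = −(0.494236)(-0.991792)(249) − (0.494236)(-0.127861)(524) + (0.869328)(347) = 456.82 m.
1° of latitude spans πR/180 = 111177 m, so Δφ = 456.82 / 111177 × 3600 = 14.792″.

Δφ = 14.79″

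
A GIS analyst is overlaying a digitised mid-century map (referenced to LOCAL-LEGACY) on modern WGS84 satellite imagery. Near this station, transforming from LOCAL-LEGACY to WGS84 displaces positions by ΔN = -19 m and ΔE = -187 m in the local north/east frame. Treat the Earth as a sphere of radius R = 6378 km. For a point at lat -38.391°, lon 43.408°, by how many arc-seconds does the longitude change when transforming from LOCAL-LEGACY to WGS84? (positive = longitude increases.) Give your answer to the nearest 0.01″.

At latitude -38.391°, cos φ = 0.783791.
One radian of longitude at latitude φ spans R cos φ, so Δλ = ΔE / (R cos φ) = -187.0 / (6378000 × 0.783791) = -3.7407e-05 rad = -7.716″.

Δλ = -7.72″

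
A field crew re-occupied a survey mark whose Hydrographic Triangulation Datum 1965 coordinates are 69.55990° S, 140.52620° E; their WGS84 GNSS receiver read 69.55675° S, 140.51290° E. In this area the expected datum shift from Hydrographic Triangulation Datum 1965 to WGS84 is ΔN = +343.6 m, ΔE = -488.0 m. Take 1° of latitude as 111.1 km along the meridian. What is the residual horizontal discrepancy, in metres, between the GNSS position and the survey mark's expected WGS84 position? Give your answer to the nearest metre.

Observed coordinate differences: Δφ = +0.00315°, Δλ = -0.01330°.
Converting to metres (1° lat = 111100 m, cos φ = 0.349228): observed ΔN = 350.0 m, observed ΔE = -516.0 m.
Subtracting the expected shift leaves a residual of 350.0 − (343.6) = 6.4 m north and -516.0 − (-488.0) = -28.0 m east.
Residual distance = √(6.4² + (-28.0)²) = 28.7 m.

29 m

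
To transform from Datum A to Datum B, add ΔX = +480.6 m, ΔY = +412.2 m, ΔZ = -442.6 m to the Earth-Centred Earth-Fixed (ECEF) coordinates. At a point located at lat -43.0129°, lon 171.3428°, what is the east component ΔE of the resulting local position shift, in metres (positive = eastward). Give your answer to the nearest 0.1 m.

ΔE = -479.8 m

At φ = -43.0129°, λ = 171.3428°: sin φ = -0.682163, cos φ = 0.731200, sin λ = 0.150522, cos λ = -0.988607.
ΔE = −sin λ·ΔX + cos λ·ΔY = −(0.150522)·(480.6) + (-0.988607)·(412.2) = -479.84 m.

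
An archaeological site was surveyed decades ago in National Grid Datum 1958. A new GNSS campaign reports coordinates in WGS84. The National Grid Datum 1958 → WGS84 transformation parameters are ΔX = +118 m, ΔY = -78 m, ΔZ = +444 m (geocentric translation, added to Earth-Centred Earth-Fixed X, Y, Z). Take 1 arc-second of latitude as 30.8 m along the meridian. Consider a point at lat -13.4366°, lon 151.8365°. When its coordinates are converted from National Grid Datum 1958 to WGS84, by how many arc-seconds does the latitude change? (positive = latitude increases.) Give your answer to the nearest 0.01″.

Δφ = 12.96″

sin φ = -0.232369, cos φ = 0.972628, sin λ = 0.471989, cos λ = -0.881604.
North component: ΔN = −sin φ cos λ·ΔX − sin φ sin λ·ΔY + cos φ·ΔZ = −(-0.232369)(-0.881604)(118) − (-0.232369)(0.471989)(-78) + (0.972628)(444) = 399.12 m.
1° of latitude spans 3600 × 30.80 = 110880 m, so Δφ = 399.12 / 110880 × 3600 = 12.958″.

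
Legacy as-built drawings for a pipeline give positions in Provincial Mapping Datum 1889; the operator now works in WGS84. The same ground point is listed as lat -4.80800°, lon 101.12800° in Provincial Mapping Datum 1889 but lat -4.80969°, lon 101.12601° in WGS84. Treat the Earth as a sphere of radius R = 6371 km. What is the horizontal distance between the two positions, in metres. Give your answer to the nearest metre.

Δφ = -4.80969° − -4.80800° = -0.00169°; Δλ = 101.12601° − 101.12800° = -0.00199°.
1° along a meridian = πR/180 = 111195 m.
ΔN = Δφ × 111195 = -187.9 m; ΔE = Δλ × 111195 × cos(-4.80800°) = -0.00199 × 111195 × 0.996481 = -220.5 m.
Distance = √(ΔE² + ΔN²) = √((-220.5)² + (-187.9)²) = 289.7 m.

290 m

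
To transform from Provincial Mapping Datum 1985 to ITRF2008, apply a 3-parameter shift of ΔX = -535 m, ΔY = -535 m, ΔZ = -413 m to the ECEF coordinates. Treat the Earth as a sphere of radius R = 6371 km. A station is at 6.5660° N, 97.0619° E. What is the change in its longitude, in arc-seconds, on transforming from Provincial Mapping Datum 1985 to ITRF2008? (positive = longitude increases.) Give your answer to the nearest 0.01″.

Δλ = 19.45″

sin φ = 0.114348, cos φ = 0.993441, sin λ = 0.992414, cos λ = -0.122942.
East component: ΔE = −sin λ·ΔX + cos λ·ΔY = −(0.992414)(-535) + (-0.122942)(-535) = 596.72 m.
1° of latitude spans πR/180 = 111195 m; at latitude φ, 1° of longitude spans that × cos φ = 110465.6 m, so Δλ = 596.72 / 110465.6 × 3600 = 19.447″.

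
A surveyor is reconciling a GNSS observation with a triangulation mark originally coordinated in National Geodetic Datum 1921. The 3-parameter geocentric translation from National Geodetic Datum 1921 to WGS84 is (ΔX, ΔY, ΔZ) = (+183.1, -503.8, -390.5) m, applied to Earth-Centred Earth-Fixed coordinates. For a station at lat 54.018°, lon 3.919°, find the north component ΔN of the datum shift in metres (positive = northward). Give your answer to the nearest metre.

ΔN = -349 m

The local north axis is (−sin φ cos λ, −sin φ sin λ, cos φ), giving ΔN = -147.818 + 27.863 − 229.431 = -349.39 m.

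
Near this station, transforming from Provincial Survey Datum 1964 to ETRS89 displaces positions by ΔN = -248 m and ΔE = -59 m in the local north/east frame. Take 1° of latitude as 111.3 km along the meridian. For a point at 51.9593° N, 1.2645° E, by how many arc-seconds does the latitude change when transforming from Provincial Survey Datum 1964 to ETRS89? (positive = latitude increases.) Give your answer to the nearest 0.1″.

Δφ = -8.0″

1° of latitude = 111.3 km, so Δφ = -248.0 / 111300 = -0.0022282° = -8.022″.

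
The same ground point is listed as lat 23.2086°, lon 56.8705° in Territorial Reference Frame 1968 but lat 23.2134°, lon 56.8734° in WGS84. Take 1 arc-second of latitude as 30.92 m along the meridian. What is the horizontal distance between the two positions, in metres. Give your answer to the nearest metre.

611 m

Δφ = 23.2134° − 23.2086° = +0.0048°; Δλ = 56.8734° − 56.8705° = +0.0029°.
1° of latitude = 3600 × 30.92 = 111312 m.
ΔN = Δφ × 111312 = 534.3 m; ΔE = Δλ × 111312 × cos(23.2086°) = +0.0029 × 111312 × 0.919076 = 296.7 m.
Distance = √(ΔE² + ΔN²) = √(296.7² + 534.3²) = 611.1 m.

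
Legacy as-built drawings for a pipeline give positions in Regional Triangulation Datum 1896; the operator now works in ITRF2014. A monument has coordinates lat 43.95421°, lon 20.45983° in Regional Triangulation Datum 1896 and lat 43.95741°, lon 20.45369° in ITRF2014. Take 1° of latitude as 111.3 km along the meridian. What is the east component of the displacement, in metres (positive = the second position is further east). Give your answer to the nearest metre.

Δφ = 43.95741° − 43.95421° = +0.00320°; Δλ = 20.45369° − 20.45983° = -0.00614°.
ΔN = Δφ × 111300 = 356.2 m; ΔE = Δλ × 111300 × cos(43.95421°) = -0.00614 × 111300 × 0.719895 = -492.0 m.

ΔE = -492 m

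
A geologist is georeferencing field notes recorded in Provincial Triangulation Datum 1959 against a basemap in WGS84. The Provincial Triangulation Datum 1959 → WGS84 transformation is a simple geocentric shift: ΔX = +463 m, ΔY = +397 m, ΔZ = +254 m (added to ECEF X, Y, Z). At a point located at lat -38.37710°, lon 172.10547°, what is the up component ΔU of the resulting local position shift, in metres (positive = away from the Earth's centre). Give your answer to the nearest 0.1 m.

At φ = -38.37710°, λ = 172.10547°: sin φ = -0.620835, cos φ = 0.783942, sin λ = 0.137350, cos λ = -0.990523.
ΔU = cos φ cos λ·ΔX + cos φ sin λ·ΔY + sin φ·ΔZ = (0.783942)(-0.990523)(463) + (0.783942)(0.137350)(397) + (-0.620835)(254) = -474.47 m.

ΔU = -474.5 m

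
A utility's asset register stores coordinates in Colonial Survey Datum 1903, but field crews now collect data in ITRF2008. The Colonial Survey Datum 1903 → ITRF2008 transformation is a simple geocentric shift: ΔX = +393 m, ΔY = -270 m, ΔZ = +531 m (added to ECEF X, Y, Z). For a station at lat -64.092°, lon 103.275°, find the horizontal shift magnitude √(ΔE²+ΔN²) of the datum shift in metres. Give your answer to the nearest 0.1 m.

The local east axis at (φ, λ) is (−sin λ, cos λ, 0), so ΔE = −sin(103.275°)·393 + cos(103.275°)·(-270) = -320.50 m.
The local north axis is (−sin φ cos λ, −sin φ sin λ, cos φ), giving ΔN = -81.173 − 236.375 + 232.008 = -85.54 m.
Horizontal magnitude = √(ΔE² + ΔN²) = √((-320.50)² + (-85.54)²) = 331.72 m.

331.7 m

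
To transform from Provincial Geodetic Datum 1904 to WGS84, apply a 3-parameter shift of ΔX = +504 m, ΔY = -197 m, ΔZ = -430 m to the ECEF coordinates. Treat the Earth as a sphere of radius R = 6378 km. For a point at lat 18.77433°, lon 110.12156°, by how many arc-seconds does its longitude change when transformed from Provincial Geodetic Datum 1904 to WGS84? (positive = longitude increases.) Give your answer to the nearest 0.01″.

sin φ = 0.321842, cos φ = 0.946794, sin λ = 0.938965, cos λ = -0.344013.
East component: ΔE = −sin λ·ΔX + cos λ·ΔY = −(0.938965)(504) + (-0.344013)(-197) = -405.47 m.
1° of latitude spans πR/180 = 111317 m; at latitude φ, 1° of longitude spans that × cos φ = 105394.3 m, so Δλ = -405.47 / 105394.3 × 3600 = -13.850″.

Δλ = -13.85″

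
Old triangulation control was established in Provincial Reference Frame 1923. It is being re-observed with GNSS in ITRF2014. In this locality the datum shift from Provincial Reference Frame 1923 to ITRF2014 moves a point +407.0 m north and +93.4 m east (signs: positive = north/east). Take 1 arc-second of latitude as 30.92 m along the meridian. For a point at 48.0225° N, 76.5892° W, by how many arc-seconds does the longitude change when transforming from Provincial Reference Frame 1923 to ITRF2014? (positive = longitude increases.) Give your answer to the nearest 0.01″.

Δλ = 4.52″

At latitude 48.0225°, cos φ = 0.668839.
1″ of longitude at this latitude = 30.92 × cos φ = 20.6805 m, so Δλ = 93.4 / 20.6805 = 4.516″.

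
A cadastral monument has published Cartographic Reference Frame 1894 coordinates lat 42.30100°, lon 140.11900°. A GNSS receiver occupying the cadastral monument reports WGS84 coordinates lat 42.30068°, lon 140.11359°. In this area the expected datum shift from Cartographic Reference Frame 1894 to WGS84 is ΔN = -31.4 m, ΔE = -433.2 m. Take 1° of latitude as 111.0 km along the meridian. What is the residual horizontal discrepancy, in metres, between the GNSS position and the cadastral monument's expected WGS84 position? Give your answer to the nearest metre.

Observed coordinate differences: Δφ = -0.00032°, Δλ = -0.00541°.
Converting to metres (1° lat = 111000 m, cos φ = 0.739619): observed ΔN = -35.5 m, observed ΔE = -444.1 m.
Subtracting the expected shift leaves a residual of -35.5 − (-31.4) = -4.1 m north and -444.1 − (-433.2) = -10.9 m east.
Residual distance = √((-4.1)² + (-10.9)²) = 11.7 m.

12 m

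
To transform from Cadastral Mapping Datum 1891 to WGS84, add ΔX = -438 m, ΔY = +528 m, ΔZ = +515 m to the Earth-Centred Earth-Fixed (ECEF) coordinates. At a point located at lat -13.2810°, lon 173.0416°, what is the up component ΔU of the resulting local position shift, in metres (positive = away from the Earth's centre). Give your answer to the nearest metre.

ΔU = 367 m

The local up (radial) axis is (cos φ cos λ, cos φ sin λ, sin φ), giving ΔU = 423.146 + 62.256 − 118.309 = 367.09 m.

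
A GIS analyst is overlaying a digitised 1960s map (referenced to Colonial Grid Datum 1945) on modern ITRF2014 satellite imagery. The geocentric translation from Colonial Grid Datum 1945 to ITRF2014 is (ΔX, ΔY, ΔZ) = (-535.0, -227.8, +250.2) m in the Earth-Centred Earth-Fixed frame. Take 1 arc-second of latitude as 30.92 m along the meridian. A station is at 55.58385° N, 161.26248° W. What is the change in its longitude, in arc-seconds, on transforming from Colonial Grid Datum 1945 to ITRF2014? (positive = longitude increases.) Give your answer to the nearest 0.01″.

sin φ = 0.824954, cos φ = 0.565200, sin λ = -0.321233, cos λ = -0.947000.
East component: ΔE = −sin λ·ΔX + cos λ·ΔY = −(-0.321233)(-535.0) + (-0.947000)(-227.8) = 43.87 m.
1° of latitude spans 3600 × 30.92 = 111312 m; at latitude φ, 1° of longitude spans that × cos φ = 62913.5 m, so Δλ = 43.87 / 62913.5 × 3600 = 2.510″.

Δλ = 2.51″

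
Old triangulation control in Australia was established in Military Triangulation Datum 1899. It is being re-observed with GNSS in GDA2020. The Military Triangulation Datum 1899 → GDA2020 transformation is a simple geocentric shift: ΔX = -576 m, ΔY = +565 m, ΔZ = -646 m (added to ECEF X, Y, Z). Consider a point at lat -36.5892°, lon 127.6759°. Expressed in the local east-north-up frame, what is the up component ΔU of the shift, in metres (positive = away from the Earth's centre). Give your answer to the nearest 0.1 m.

At φ = -36.5892°, λ = 127.6759°: sin φ = -0.596074, cos φ = 0.802930, sin λ = 0.791481, cos λ = -0.611194.
ΔU = cos φ cos λ·ΔX + cos φ sin λ·ΔY + sin φ·ΔZ = (0.802930)(-0.611194)(-576) + (0.802930)(0.791481)(565) + (-0.596074)(-646) = 1026.79 m.

ΔU = 1026.8 m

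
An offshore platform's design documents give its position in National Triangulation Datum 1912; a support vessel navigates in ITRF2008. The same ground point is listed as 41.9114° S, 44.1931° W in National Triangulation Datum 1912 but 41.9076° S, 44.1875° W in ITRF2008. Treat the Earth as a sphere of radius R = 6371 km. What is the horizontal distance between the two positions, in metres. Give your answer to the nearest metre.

Δφ = -41.9076° − -41.9114° = +0.0038°; Δλ = -44.1875° − -44.1931° = +0.0056°.
1° along a meridian = πR/180 = 111195 m.
ΔN = Δφ × 111195 = 422.5 m; ΔE = Δλ × 111195 × cos(-41.9114°) = +0.0056 × 111195 × 0.744179 = 463.4 m.
Distance = √(ΔE² + ΔN²) = √(463.4² + 422.5²) = 627.1 m.

627 m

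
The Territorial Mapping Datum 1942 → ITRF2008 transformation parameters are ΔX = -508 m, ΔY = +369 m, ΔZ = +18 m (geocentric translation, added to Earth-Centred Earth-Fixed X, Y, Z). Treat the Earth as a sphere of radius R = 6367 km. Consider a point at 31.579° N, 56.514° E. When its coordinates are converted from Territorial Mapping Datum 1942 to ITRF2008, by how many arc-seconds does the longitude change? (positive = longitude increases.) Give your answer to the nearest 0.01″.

sin φ = 0.523674, cos φ = 0.851919, sin λ = 0.834021, cos λ = 0.551733.
East component: ΔE = −sin λ·ΔX + cos λ·ΔY = −(0.834021)(-508) + (0.551733)(369) = 627.27 m.
1° of latitude spans πR/180 = 111125 m; at latitude φ, 1° of longitude spans that × cos φ = 94669.6 m, so Δλ = 627.27 / 94669.6 × 3600 = 23.853″.

Δλ = 23.85″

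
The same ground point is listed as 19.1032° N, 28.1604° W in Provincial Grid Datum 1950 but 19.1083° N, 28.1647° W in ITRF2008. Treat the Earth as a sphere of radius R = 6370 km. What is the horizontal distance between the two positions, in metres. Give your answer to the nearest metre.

725 m

Δφ = 19.1083° − 19.1032° = +0.0051°; Δλ = -28.1647° − -28.1604° = -0.0043°.
1° along a meridian = πR/180 = 111177 m.
ΔN = Δφ × 111177 = 567.0 m; ΔE = Δλ × 111177 × cos(19.1032°) = -0.0043 × 111177 × 0.944931 = -451.7 m.
Distance = √(ΔE² + ΔN²) = √((-451.7)² + 567.0²) = 725.0 m.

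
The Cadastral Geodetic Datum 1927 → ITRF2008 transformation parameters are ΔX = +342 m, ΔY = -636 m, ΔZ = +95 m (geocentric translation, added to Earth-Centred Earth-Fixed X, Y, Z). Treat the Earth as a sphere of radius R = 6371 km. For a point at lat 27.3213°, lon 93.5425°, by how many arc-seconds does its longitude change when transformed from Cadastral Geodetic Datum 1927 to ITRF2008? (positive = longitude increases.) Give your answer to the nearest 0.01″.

sin φ = 0.458980, cos φ = 0.888447, sin λ = 0.998089, cos λ = -0.061789.
East component: ΔE = −sin λ·ΔX + cos λ·ΔY = −(0.998089)(342) + (-0.061789)(-636) = -302.05 m.
1° of latitude spans πR/180 = 111195 m; at latitude φ, 1° of longitude spans that × cos φ = 98790.8 m, so Δλ = -302.05 / 98790.8 × 3600 = -11.007″.

Δλ = -11.01″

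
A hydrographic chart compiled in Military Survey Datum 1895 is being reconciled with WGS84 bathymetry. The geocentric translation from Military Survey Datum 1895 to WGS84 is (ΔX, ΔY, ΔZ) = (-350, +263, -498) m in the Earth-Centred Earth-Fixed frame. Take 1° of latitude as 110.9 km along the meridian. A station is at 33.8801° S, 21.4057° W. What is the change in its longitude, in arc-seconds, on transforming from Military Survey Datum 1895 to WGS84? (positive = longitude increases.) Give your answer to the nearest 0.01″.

sin φ = -0.557457, cos φ = 0.830206, sin λ = -0.364969, cos λ = 0.931020.
East component: ΔE = −sin λ·ΔX + cos λ·ΔY = −(-0.364969)(-350) + (0.931020)(263) = 117.12 m.
1° of latitude spans 110900 m; at latitude φ, 1° of longitude spans that × cos φ = 92069.8 m, so Δλ = 117.12 / 92069.8 × 3600 = 4.579″.

Δλ = 4.58″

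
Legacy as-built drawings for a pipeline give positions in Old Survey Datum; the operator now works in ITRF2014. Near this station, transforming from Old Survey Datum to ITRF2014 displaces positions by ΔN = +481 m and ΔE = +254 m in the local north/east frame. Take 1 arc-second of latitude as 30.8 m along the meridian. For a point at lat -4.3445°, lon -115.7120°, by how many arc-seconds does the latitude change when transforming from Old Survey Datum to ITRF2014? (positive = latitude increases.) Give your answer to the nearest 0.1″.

Δφ = 15.6″

1″ of latitude = 30.80 m, so Δφ = 481.0 / 30.80 = 15.617″.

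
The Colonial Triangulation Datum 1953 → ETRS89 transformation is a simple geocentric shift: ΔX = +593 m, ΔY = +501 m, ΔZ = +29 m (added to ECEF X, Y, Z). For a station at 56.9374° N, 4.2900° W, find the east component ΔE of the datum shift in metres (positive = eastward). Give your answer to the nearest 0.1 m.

The local east axis at (φ, λ) is (−sin λ, cos λ, 0), so ΔE = −sin(-4.2900°)·593 + cos(-4.2900°)·501 = 543.96 m.

ΔE = 544.0 m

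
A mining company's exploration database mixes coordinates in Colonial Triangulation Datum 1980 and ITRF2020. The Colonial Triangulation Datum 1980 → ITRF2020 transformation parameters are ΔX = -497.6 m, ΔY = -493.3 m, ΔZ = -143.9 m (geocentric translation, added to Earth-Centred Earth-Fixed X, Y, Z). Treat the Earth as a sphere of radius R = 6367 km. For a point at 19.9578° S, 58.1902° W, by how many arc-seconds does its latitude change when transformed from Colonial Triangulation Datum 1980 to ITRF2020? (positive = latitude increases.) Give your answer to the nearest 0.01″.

Δφ = -2.65″

sin φ = -0.341328, cos φ = 0.939944, sin λ = -0.849803, cos λ = 0.527101.
North component: ΔN = −sin φ cos λ·ΔX − sin φ sin λ·ΔY + cos φ·ΔZ = −(-0.341328)(0.527101)(-497.6) − (-0.341328)(-0.849803)(-493.3) + (0.939944)(-143.9) = -81.70 m.
1° of latitude spans πR/180 = 111125 m, so Δφ = -81.70 / 111125 × 3600 = -2.647″.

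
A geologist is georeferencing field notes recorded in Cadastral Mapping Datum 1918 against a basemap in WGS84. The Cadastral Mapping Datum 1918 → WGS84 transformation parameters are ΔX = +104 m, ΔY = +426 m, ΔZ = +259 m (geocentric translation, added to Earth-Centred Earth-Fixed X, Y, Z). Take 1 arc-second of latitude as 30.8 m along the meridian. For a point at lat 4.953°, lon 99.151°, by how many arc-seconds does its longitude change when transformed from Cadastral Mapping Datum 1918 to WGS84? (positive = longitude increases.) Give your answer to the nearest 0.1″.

sin φ = 0.086339, cos φ = 0.996266, sin λ = 0.987273, cos λ = -0.159037.
East component: ΔE = −sin λ·ΔX + cos λ·ΔY = −(0.987273)(104) + (-0.159037)(426) = -170.43 m.
1° of latitude spans 3600 × 30.80 = 110880 m; at latitude φ, 1° of longitude spans that × cos φ = 110466.0 m, so Δλ = -170.43 / 110466.0 × 3600 = -5.554″.

Δλ = -5.6″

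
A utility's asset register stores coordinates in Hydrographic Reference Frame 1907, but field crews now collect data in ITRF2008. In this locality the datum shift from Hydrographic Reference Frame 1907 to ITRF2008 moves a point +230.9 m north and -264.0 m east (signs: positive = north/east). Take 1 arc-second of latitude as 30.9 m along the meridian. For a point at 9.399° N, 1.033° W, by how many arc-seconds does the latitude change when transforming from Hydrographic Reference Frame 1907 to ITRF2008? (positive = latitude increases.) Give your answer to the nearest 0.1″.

Δφ = 7.5″

1″ of latitude = 30.90 m, so Δφ = 230.9 / 30.90 = 7.472″.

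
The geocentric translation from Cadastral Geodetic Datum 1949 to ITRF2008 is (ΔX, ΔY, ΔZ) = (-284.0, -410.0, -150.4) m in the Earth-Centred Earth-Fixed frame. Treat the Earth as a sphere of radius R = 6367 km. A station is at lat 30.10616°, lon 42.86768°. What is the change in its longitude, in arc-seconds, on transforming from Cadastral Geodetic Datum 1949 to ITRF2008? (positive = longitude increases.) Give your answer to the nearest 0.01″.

sin φ = 0.501604, cos φ = 0.865097, sin λ = 0.680308, cos λ = 0.732927.
East component: ΔE = −sin λ·ΔX + cos λ·ΔY = −(0.680308)(-284.0) + (0.732927)(-410.0) = -107.29 m.
1° of latitude spans πR/180 = 111125 m; at latitude φ, 1° of longitude spans that × cos φ = 96134.1 m, so Δλ = -107.29 / 96134.1 × 3600 = -4.018″.

Δλ = -4.02″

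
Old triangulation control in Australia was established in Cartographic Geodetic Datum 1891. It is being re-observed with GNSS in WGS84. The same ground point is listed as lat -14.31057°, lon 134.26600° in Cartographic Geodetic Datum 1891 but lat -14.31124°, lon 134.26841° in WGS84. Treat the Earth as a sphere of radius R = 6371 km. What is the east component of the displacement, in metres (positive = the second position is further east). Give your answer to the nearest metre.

ΔE = 260 m

Δφ = -14.31124° − -14.31057° = -0.00067°; Δλ = 134.26841° − 134.26600° = +0.00241°.
1° along a meridian = πR/180 = 111195 m.
ΔN = Δφ × 111195 = -74.5 m; ΔE = Δλ × 111195 × cos(-14.31057°) = +0.00241 × 111195 × 0.968970 = 259.7 m.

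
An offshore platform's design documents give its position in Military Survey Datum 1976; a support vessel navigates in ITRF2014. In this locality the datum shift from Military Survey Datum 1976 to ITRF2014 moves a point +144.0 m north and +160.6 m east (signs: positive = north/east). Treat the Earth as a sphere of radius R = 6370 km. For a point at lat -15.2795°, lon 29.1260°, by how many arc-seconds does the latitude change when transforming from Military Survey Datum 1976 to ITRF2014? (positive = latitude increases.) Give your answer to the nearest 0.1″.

Δφ = 4.7″

On a sphere of radius R, 1 rad of latitude = R, so Δφ = ΔN / R = 144.0 / 6370000 = 2.2606e-05 rad = 4.663″.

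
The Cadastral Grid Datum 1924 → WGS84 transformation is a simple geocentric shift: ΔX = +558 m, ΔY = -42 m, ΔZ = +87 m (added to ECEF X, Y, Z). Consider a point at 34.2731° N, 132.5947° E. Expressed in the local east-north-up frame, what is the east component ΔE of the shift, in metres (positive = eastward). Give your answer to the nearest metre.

ΔE = -382 m

At φ = 34.2731°, λ = 132.5947°: sin φ = 0.563138, cos φ = 0.826363, sin λ = 0.736160, cos λ = -0.676808.
ΔE = −sin λ·ΔX + cos λ·ΔY = −(0.736160)·(558) + (-0.676808)·(-42) = -382.35 m.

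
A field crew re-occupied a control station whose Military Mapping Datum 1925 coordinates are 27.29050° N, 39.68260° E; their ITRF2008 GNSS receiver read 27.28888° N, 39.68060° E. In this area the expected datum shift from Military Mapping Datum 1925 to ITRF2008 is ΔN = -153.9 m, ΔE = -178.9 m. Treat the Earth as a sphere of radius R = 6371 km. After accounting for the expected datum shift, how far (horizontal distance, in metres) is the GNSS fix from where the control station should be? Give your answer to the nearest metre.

32 m

Observed coordinate differences: Δφ = -0.00162°, Δλ = -0.00200°.
Converting to metres (1° lat = 111195 m, cos φ = 0.888693): observed ΔN = -180.1 m, observed ΔE = -197.6 m.
Subtracting the expected shift leaves a residual of -180.1 − (-153.9) = -26.2 m north and -197.6 − (-178.9) = -18.7 m east.
Residual distance = √((-26.2)² + (-18.7)²) = 32.2 m.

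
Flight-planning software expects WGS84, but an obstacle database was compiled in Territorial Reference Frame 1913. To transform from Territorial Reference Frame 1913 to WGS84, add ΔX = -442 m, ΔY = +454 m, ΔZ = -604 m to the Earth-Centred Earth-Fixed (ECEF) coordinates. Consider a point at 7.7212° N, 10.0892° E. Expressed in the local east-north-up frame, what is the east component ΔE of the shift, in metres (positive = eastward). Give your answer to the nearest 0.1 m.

ΔE = 524.4 m

The local east axis at (φ, λ) is (−sin λ, cos λ, 0), so ΔE = −sin(10.0892°)·(-442) + cos(10.0892°)·454 = 524.41 m.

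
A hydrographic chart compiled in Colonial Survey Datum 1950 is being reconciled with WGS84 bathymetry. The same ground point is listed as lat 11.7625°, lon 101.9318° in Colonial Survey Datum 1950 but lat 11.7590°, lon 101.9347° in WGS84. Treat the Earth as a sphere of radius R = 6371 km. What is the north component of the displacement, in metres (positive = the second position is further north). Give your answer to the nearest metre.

Δφ = 11.7590° − 11.7625° = -0.0035°; Δλ = 101.9347° − 101.9318° = +0.0029°.
1° along a meridian = πR/180 = 111195 m.
ΔN = Δφ × 111195 = -389.2 m; ΔE = Δλ × 111195 × cos(11.7625°) = +0.0029 × 111195 × 0.979001 = 315.7 m.

ΔN = -389 m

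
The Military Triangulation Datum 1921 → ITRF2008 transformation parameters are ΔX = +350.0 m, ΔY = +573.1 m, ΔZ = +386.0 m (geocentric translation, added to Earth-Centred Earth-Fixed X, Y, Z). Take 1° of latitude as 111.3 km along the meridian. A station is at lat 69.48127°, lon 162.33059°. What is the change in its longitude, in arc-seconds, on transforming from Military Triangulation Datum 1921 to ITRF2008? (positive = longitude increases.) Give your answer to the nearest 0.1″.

sin φ = 0.936558, cos φ = 0.350514, sin λ = 0.303524, cos λ = -0.952824.
East component: ΔE = −sin λ·ΔX + cos λ·ΔY = −(0.303524)(350.0) + (-0.952824)(573.1) = -652.30 m.
1° of latitude spans 111300 m; at latitude φ, 1° of longitude spans that × cos φ = 39012.2 m, so Δλ = -652.30 / 39012.2 × 3600 = -60.193″.

Δλ = -60.2″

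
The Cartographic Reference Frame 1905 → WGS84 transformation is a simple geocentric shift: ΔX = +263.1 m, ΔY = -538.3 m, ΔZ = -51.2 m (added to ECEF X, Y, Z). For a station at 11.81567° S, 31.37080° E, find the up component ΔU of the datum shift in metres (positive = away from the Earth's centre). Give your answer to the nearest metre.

At φ = -11.81567°, λ = 31.37080°: sin φ = -0.204764, cos φ = 0.978811, sin λ = 0.520575, cos λ = 0.853816.
ΔU = cos φ cos λ·ΔX + cos φ sin λ·ΔY + sin φ·ΔZ = (0.978811)(0.853816)(263.1) + (0.978811)(0.520575)(-538.3) + (-0.204764)(-51.2) = -43.92 m.

ΔU = -44 m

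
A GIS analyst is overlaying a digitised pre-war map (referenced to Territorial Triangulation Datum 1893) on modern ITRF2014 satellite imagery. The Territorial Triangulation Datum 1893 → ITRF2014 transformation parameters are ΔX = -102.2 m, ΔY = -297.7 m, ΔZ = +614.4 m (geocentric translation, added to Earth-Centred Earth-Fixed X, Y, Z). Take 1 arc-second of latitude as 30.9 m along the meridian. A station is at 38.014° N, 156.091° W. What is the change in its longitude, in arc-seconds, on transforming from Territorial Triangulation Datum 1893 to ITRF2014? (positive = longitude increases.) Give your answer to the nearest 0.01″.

sin φ = 0.615854, cos φ = 0.787860, sin λ = -0.405285, cos λ = -0.914190.
East component: ΔE = −sin λ·ΔX + cos λ·ΔY = −(-0.405285)(-102.2) + (-0.914190)(-297.7) = 230.73 m.
1° of latitude spans 3600 × 30.90 = 111240 m; at latitude φ, 1° of longitude spans that × cos φ = 87641.6 m, so Δλ = 230.73 / 87641.6 × 3600 = 9.478″.

Δλ = 9.48″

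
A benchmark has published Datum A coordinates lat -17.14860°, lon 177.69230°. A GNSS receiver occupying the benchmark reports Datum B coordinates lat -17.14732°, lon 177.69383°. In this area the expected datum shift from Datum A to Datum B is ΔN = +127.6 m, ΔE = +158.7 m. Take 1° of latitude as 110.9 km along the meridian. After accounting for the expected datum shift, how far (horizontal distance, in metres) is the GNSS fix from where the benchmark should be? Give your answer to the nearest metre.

Observed coordinate differences: Δφ = +0.00128°, Δλ = +0.00153°.
Converting to metres (1° lat = 110900 m, cos φ = 0.955543): observed ΔN = 142.0 m, observed ΔE = 162.1 m.
Subtracting the expected shift leaves a residual of 142.0 − (127.6) = 14.4 m north and 162.1 − (158.7) = 3.4 m east.
Residual distance = √(14.4² + 3.4²) = 14.8 m.

15 m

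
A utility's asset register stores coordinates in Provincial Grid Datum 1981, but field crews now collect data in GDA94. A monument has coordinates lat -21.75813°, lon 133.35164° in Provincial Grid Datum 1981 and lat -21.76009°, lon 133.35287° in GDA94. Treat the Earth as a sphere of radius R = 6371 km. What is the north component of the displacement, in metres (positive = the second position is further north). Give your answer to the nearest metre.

ΔN = -218 m

Δφ = -21.76009° − -21.75813° = -0.00196°; Δλ = 133.35287° − 133.35164° = +0.00123°.
1° along a meridian = πR/180 = 111195 m.
ΔN = Δφ × 111195 = -217.9 m; ΔE = Δλ × 111195 × cos(-21.75813°) = +0.00123 × 111195 × 0.928757 = 127.0 m.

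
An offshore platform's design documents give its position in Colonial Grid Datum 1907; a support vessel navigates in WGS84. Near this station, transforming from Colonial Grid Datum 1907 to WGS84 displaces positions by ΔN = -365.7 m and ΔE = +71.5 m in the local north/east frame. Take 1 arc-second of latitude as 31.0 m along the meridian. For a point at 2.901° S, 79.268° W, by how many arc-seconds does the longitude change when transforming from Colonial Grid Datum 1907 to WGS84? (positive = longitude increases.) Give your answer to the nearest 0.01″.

At latitude -2.901°, cos φ = 0.998718.
1″ of longitude at this latitude = 31.00 × cos φ = 30.9603 m, so Δλ = 71.5 / 30.9603 = 2.309″.

Δλ = 2.31″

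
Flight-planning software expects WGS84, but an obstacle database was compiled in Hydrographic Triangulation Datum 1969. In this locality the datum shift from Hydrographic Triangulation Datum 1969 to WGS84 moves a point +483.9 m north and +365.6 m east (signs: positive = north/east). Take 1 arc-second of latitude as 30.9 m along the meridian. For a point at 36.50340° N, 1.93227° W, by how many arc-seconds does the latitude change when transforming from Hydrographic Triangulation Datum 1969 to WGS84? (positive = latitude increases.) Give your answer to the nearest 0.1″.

1″ of latitude = 30.90 m, so Δφ = 483.9 / 30.90 = 15.660″.

Δφ = 15.7″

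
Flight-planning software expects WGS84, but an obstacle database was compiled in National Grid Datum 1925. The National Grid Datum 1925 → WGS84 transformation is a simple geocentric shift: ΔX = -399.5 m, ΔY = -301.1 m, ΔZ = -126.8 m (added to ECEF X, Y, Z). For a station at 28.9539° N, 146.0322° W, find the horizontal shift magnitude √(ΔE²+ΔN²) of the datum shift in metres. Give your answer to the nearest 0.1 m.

353.8 m

At φ = 28.9539°, λ = -146.0322°: sin φ = 0.484106, cos φ = 0.875010, sin λ = -0.558727, cos λ = -0.829352.
ΔE = −sin λ·ΔX + cos λ·ΔY = −(-0.558727)·(-399.5) + (-0.829352)·(-301.1) = 26.51 m.
ΔN = −sin φ cos λ·ΔX − sin φ sin λ·ΔY + cos φ·ΔZ = −(0.484106)(-0.829352)(-399.5) − (0.484106)(-0.558727)(-301.1) + (0.875010)(-126.8) = -352.79 m.
Horizontal magnitude = √(ΔE² + ΔN²) = √(26.51² + (-352.79)²) = 353.78 m.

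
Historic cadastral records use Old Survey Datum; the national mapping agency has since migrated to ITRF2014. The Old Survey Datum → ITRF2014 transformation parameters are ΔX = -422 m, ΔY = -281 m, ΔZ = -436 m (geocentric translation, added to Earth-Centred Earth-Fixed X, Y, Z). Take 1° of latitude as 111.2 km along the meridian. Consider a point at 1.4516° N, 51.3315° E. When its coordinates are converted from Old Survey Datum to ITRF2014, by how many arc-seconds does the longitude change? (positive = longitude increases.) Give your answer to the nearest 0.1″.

sin φ = 0.025332, cos φ = 0.999679, sin λ = 0.780774, cos λ = 0.624813.
East component: ΔE = −sin λ·ΔX + cos λ·ΔY = −(0.780774)(-422) + (0.624813)(-281) = 153.91 m.
1° of latitude spans 111200 m; at latitude φ, 1° of longitude spans that × cos φ = 111164.3 m, so Δλ = 153.91 / 111164.3 × 3600 = 4.984″.

Δλ = 5.0″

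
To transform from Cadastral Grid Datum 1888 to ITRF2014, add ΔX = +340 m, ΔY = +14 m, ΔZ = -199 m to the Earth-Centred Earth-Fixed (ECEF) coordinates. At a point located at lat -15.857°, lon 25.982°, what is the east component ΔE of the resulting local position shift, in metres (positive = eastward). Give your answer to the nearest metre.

At φ = -15.857°, λ = 25.982°: sin φ = -0.273237, cos φ = 0.961947, sin λ = 0.438089, cos λ = 0.898932.
ΔE = −sin λ·ΔX + cos λ·ΔY = −(0.438089)·(340) + (0.898932)·(14) = -136.37 m.

ΔE = -136 m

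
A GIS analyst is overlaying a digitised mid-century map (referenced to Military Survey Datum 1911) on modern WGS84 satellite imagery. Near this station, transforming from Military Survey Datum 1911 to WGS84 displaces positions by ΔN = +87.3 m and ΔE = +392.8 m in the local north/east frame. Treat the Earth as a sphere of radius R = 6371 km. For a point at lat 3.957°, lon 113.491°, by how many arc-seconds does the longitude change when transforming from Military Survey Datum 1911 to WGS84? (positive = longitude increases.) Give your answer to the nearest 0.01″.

Δλ = 12.75″

At latitude 3.957°, cos φ = 0.997616.
One radian of longitude at latitude φ spans R cos φ, so Δλ = ΔE / (R cos φ) = 392.8 / (6371000 × 0.997616) = 6.1802e-05 rad = 12.748″.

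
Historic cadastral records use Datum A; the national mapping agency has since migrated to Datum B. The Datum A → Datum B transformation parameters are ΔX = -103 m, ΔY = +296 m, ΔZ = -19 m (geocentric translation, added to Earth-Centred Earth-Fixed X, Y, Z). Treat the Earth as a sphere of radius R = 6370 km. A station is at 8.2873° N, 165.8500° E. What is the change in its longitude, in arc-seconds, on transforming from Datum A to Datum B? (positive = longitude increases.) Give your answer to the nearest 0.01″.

Δλ = -8.57″

sin φ = 0.144137, cos φ = 0.989558, sin λ = 0.244461, cos λ = -0.969659.
East component: ΔE = −sin λ·ΔX + cos λ·ΔY = −(0.244461)(-103) + (-0.969659)(296) = -261.84 m.
1° of latitude spans πR/180 = 111177 m; at latitude φ, 1° of longitude spans that × cos φ = 110016.5 m, so Δλ = -261.84 / 110016.5 × 3600 = -8.568″.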